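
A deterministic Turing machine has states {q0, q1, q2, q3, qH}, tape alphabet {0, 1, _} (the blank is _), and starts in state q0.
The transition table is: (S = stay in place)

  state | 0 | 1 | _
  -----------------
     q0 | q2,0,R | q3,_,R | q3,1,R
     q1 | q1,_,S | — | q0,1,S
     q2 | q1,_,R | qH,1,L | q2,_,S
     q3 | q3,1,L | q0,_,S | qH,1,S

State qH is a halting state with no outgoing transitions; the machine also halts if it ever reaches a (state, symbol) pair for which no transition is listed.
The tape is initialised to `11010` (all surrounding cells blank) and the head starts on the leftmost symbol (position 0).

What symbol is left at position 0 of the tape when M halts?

q0 | [1]1010_   read 1 → write _, move R, go to q3
q3 | _[1]010_   read 1 → write _, move S, go to q0
q0 | _[_]010_   read _ → write 1, move R, go to q3
q3 | _1[0]10_   read 0 → write 1, move L, go to q3
q3 | _[1]110_   read 1 → write _, move S, go to q0
q0 | _[_]110_   read _ → write 1, move R, go to q3
q3 | _1[1]10_   read 1 → write _, move S, go to q0
q0 | _1[_]10_   read _ → write 1, move R, go to q3
q3 | _11[1]0_   read 1 → write _, move S, go to q0
q0 | _11[_]0_   read _ → write 1, move R, go to q3
q3 | _111[0]_   read 0 → write 1, move L, go to q3
q3 | _11[1]1_   read 1 → write _, move S, go to q0
q0 | _11[_]1_   read _ → write 1, move R, go to q3
q3 | _111[1]_   read 1 → write _, move S, go to q0
q0 | _111[_]_   read _ → write 1, move R, go to q3
q3 | _1111[_]   read _ → write 1, move S, go to qH
qH | _1111[1]
Cell 0 holds _ when M halts.

_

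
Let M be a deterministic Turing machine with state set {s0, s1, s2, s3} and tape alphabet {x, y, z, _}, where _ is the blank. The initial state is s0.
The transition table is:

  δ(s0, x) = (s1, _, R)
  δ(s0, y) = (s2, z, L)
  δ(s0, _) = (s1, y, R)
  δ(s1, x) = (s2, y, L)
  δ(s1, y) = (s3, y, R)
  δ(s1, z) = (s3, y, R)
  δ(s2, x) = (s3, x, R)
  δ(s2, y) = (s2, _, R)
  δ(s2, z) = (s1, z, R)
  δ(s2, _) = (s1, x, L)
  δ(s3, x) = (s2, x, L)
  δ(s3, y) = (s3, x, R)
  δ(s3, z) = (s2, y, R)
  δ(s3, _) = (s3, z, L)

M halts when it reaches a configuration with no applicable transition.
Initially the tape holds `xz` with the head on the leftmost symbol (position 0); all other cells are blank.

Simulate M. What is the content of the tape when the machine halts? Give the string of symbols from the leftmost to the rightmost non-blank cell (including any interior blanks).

xyxxz

state=s0 head=0 tape=_[x]z___   (s0,x)→(s1,_,R)
state=s1 head=1 tape=__[z]___   (s1,z)→(s3,y,R)
state=s3 head=2 tape=__y[_]__   (s3,_)→(s3,z,L)
state=s3 head=1 tape=__[y]z__   (s3,y)→(s3,x,R)
state=s3 head=2 tape=__x[z]__   (s3,z)→(s2,y,R)
state=s2 head=3 tape=__xy[_]_   (s2,_)→(s1,x,L)
state=s1 head=2 tape=__x[y]x_   (s1,y)→(s3,y,R)
state=s3 head=3 tape=__xy[x]_   (s3,x)→(s2,x,L)
state=s2 head=2 tape=__x[y]x_   (s2,y)→(s2,_,R)
state=s2 head=3 tape=__x_[x]_   (s2,x)→(s3,x,R)
state=s3 head=4 tape=__x_x[_]   (s3,_)→(s3,z,L)
state=s3 head=3 tape=__x_[x]z   (s3,x)→(s2,x,L)
state=s2 head=2 tape=__x[_]xz   (s2,_)→(s1,x,L)
state=s1 head=1 tape=__[x]xxz   (s1,x)→(s2,y,L)
state=s2 head=0 tape=_[_]yxxz   (s2,_)→(s1,x,L)
state=s1 head=-1 tape=[_]xyxxz
The non-blank tape span at halt is xyxxz.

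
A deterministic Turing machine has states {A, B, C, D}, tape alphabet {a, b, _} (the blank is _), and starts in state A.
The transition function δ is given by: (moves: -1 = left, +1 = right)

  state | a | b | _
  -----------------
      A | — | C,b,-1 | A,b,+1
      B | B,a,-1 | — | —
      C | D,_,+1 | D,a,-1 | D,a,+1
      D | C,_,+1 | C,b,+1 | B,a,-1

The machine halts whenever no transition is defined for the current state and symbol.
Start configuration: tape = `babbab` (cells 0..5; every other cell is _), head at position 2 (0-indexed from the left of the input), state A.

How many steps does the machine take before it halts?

9

state=A head=2 tape=ba[b]bab   (A,b)→(C,b,-1)
state=C head=1 tape=b[a]bbab   (C,a)→(D,_,+1)
state=D head=2 tape=b_[b]bab   (D,b)→(C,b,+1)
state=C head=3 tape=b_b[b]ab   (C,b)→(D,a,-1)
state=D head=2 tape=b_[b]aab   (D,b)→(C,b,+1)
state=C head=3 tape=b_b[a]ab   (C,a)→(D,_,+1)
state=D head=4 tape=b_b_[a]b   (D,a)→(C,_,+1)
state=C head=5 tape=b_b__[b]   (C,b)→(D,a,-1)
state=D head=4 tape=b_b_[_]a   (D,_)→(B,a,-1)
state=B head=3 tape=b_b[_]aa
M halts after 9 transitions.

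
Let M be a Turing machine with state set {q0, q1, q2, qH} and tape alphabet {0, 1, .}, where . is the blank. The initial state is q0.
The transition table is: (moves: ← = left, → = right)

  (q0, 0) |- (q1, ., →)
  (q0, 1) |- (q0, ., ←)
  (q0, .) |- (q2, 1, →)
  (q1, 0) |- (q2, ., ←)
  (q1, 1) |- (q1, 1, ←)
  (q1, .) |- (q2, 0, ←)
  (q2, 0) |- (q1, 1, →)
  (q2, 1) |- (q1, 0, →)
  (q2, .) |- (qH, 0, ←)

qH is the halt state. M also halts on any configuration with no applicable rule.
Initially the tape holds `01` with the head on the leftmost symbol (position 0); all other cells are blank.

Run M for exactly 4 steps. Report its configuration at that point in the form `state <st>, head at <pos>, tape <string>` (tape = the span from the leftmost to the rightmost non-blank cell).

state qH, head at -2, tape 001

q0 | ..[0]1   read 0 → write ., move →, go to q1
q1 | ...[1]   read 1 → write 1, move ←, go to q1
q1 | ..[.]1   read . → write 0, move ←, go to q2
q2 | .[.]01   read . → write 0, move ←, go to qH
qH | [.]001
After 4 steps: state qH, head at -2, tape 001.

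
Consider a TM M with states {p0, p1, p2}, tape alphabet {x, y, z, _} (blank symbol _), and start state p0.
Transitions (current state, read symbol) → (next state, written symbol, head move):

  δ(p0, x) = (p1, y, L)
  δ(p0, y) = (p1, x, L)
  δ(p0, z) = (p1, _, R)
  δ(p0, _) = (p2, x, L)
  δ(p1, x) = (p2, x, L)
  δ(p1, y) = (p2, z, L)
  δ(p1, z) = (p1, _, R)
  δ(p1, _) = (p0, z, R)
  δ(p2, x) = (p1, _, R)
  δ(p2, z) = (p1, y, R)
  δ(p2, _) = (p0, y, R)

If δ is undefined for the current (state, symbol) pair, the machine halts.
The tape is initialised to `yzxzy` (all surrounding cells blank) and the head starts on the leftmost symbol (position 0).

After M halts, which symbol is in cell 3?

y

state=p0 head=0 tape=_[y]zxzy__   (p0,y)→(p1,x,L)
state=p1 head=-1 tape=[_]xzxzy__   (p1,_)→(p0,z,R)
state=p0 head=0 tape=z[x]zxzy__   (p0,x)→(p1,y,L)
state=p1 head=-1 tape=[z]yzxzy__   (p1,z)→(p1,_,R)
state=p1 head=0 tape=_[y]zxzy__   (p1,y)→(p2,z,L)
state=p2 head=-1 tape=[_]zzxzy__   (p2,_)→(p0,y,R)
state=p0 head=0 tape=y[z]zxzy__   (p0,z)→(p1,_,R)
state=p1 head=1 tape=y_[z]xzy__   (p1,z)→(p1,_,R)
state=p1 head=2 tape=y__[x]zy__   (p1,x)→(p2,x,L)
state=p2 head=1 tape=y_[_]xzy__   (p2,_)→(p0,y,R)
state=p0 head=2 tape=y_y[x]zy__   (p0,x)→(p1,y,L)
state=p1 head=1 tape=y_[y]yzy__   (p1,y)→(p2,z,L)
state=p2 head=0 tape=y[_]zyzy__   (p2,_)→(p0,y,R)
state=p0 head=1 tape=yy[z]yzy__   (p0,z)→(p1,_,R)
state=p1 head=2 tape=yy_[y]zy__   (p1,y)→(p2,z,L)
state=p2 head=1 tape=yy[_]zzy__   (p2,_)→(p0,y,R)
state=p0 head=2 tape=yyy[z]zy__   (p0,z)→(p1,_,R)
state=p1 head=3 tape=yyy_[z]y__   (p1,z)→(p1,_,R)
state=p1 head=4 tape=yyy__[y]__   (p1,y)→(p2,z,L)
state=p2 head=3 tape=yyy_[_]z__   (p2,_)→(p0,y,R)
state=p0 head=4 tape=yyy_y[z]__   (p0,z)→(p1,_,R)
state=p1 head=5 tape=yyy_y_[_]_   (p1,_)→(p0,z,R)
state=p0 head=6 tape=yyy_y_z[_]   (p0,_)→(p2,x,L)
state=p2 head=5 tape=yyy_y_[z]x   (p2,z)→(p1,y,R)
state=p1 head=6 tape=yyy_y_y[x]   (p1,x)→(p2,x,L)
state=p2 head=5 tape=yyy_y_[y]x
Cell 3 holds y when M halts.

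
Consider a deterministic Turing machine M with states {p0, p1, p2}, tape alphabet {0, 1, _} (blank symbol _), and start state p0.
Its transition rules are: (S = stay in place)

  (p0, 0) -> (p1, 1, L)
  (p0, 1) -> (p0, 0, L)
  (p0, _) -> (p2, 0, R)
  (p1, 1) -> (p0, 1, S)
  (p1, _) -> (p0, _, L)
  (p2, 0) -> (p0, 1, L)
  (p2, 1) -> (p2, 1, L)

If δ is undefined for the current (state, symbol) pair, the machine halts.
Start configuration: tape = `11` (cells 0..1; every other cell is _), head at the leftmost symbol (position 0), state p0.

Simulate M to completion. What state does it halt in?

p2

p0 | ___[1]1   read 1 → write 0, move L, go to p0
p0 | __[_]01   read _ → write 0, move R, go to p2
p2 | __0[0]1   read 0 → write 1, move L, go to p0
p0 | __[0]11   read 0 → write 1, move L, go to p1
p1 | _[_]111   read _ → write _, move L, go to p0
p0 | [_]_111   read _ → write 0, move R, go to p2
p2 | 0[_]111
No transition is defined for (p2, _); M halts in state p2.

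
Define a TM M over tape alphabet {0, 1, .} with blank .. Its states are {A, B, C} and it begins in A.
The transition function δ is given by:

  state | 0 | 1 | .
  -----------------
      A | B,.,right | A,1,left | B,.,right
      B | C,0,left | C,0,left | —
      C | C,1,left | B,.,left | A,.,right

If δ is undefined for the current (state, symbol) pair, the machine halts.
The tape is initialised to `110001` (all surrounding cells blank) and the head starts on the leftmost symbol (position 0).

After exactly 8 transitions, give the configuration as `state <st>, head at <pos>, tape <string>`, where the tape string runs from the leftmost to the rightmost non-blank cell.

state=A head=0 tape=.[1]10001   (A,1)→(A,1,left)
state=A head=-1 tape=[.]110001   (A,.)→(B,.,right)
state=B head=0 tape=.[1]10001   (B,1)→(C,0,left)
state=C head=-1 tape=[.]010001   (C,.)→(A,.,right)
state=A head=0 tape=.[0]10001   (A,0)→(B,.,right)
state=B head=1 tape=..[1]0001   (B,1)→(C,0,left)
state=C head=0 tape=.[.]00001   (C,.)→(A,.,right)
state=A head=1 tape=..[0]0001   (A,0)→(B,.,right)
state=B head=2 tape=...[0]001
After 8 steps: state B, head at 2, tape 0001.

state B, head at 2, tape 0001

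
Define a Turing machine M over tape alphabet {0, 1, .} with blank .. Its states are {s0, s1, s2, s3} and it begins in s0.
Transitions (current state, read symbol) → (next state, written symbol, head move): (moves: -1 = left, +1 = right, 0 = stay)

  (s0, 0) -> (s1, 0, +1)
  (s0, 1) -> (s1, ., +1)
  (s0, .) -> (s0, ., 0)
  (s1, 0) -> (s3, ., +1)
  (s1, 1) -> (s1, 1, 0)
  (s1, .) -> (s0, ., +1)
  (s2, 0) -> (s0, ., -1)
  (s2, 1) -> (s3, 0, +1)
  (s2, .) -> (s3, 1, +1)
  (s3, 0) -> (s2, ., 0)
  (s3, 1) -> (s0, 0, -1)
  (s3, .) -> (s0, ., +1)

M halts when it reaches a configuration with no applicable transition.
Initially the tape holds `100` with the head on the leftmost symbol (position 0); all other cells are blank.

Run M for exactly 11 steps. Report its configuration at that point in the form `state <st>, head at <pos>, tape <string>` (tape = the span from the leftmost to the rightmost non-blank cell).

state=s0 head=0 tape=[1]00..   (s0,1)→(s1,.,+1)
state=s1 head=1 tape=.[0]0..   (s1,0)→(s3,.,+1)
state=s3 head=2 tape=..[0]..   (s3,0)→(s2,.,0)
state=s2 head=2 tape=..[.]..   (s2,.)→(s3,1,+1)
state=s3 head=3 tape=..1[.].   (s3,.)→(s0,.,+1)
state=s0 head=4 tape=..1.[.]   (s0,.)→(s0,.,0)
state=s0 head=4 tape=..1.[.]   (s0,.)→(s0,.,0)
state=s0 head=4 tape=..1.[.]   (s0,.)→(s0,.,0)
state=s0 head=4 tape=..1.[.]   (s0,.)→(s0,.,0)
state=s0 head=4 tape=..1.[.]   (s0,.)→(s0,.,0)
state=s0 head=4 tape=..1.[.]   (s0,.)→(s0,.,0)
state=s0 head=4 tape=..1.[.]
After 11 steps: state s0, head at 4, tape 1.

state s0, head at 4, tape 1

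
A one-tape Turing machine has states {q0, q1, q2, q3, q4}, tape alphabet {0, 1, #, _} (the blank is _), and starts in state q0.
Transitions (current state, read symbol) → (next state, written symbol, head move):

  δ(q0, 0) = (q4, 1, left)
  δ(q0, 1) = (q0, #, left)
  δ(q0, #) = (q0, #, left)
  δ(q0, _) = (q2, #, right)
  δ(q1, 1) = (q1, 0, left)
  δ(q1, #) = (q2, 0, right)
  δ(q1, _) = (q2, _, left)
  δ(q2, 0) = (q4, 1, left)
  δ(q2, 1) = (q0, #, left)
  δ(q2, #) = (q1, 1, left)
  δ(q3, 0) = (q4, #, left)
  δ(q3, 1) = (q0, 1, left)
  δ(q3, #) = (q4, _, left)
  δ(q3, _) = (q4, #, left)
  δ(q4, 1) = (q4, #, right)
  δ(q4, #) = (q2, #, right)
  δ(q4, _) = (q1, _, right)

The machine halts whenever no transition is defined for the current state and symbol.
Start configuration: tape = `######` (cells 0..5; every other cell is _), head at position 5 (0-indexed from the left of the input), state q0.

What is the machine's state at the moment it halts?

q2

state=q0 head=5 tape=___#####[#]   (q0,#)→(q0,#,left)
state=q0 head=4 tape=___####[#]#   (q0,#)→(q0,#,left)
state=q0 head=3 tape=___###[#]##   (q0,#)→(q0,#,left)
state=q0 head=2 tape=___##[#]###   (q0,#)→(q0,#,left)
state=q0 head=1 tape=___#[#]####   (q0,#)→(q0,#,left)
state=q0 head=0 tape=___[#]#####   (q0,#)→(q0,#,left)
state=q0 head=-1 tape=__[_]######   (q0,_)→(q2,#,right)
state=q2 head=0 tape=__#[#]#####   (q2,#)→(q1,1,left)
state=q1 head=-1 tape=__[#]1#####   (q1,#)→(q2,0,right)
state=q2 head=0 tape=__0[1]#####   (q2,1)→(q0,#,left)
state=q0 head=-1 tape=__[0]######   (q0,0)→(q4,1,left)
state=q4 head=-2 tape=_[_]1######   (q4,_)→(q1,_,right)
state=q1 head=-1 tape=__[1]######   (q1,1)→(q1,0,left)
state=q1 head=-2 tape=_[_]0######   (q1,_)→(q2,_,left)
state=q2 head=-3 tape=[_]_0######
No transition is defined for (q2, _); M halts in state q2.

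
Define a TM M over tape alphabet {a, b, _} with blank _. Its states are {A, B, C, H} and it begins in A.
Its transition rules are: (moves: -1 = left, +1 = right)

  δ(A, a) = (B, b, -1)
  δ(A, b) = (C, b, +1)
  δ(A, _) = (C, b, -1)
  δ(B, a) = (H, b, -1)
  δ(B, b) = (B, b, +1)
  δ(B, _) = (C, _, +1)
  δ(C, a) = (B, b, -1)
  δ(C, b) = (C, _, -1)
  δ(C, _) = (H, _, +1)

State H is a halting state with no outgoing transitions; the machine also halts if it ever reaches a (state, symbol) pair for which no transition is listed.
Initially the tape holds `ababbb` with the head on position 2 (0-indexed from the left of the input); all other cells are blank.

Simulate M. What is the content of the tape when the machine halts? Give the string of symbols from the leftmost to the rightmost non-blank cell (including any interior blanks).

state=A head=2 tape=ab[a]bbb___   (A,a)→(B,b,-1)
state=B head=1 tape=a[b]bbbb___   (B,b)→(B,b,+1)
state=B head=2 tape=ab[b]bbb___   (B,b)→(B,b,+1)
state=B head=3 tape=abb[b]bb___   (B,b)→(B,b,+1)
state=B head=4 tape=abbb[b]b___   (B,b)→(B,b,+1)
state=B head=5 tape=abbbb[b]___   (B,b)→(B,b,+1)
state=B head=6 tape=abbbbb[_]__   (B,_)→(C,_,+1)
state=C head=7 tape=abbbbb_[_]_   (C,_)→(H,_,+1)
state=H head=8 tape=abbbbb__[_]
The non-blank tape span at halt is abbbbb.

abbbbb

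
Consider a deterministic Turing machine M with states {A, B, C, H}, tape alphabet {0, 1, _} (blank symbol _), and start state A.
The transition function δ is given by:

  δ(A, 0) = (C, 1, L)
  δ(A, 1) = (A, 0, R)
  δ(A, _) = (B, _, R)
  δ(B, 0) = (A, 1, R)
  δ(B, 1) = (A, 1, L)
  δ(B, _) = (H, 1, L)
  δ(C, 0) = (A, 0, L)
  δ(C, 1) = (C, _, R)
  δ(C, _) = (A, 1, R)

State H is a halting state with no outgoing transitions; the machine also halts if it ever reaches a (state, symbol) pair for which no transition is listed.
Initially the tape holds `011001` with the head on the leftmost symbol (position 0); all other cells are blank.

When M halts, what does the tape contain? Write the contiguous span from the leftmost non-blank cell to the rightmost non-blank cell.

state=A head=0 tape=__[0]11001__   (A,0)→(C,1,L)
state=C head=-1 tape=_[_]111001__   (C,_)→(A,1,R)
state=A head=0 tape=_1[1]11001__   (A,1)→(A,0,R)
state=A head=1 tape=_10[1]1001__   (A,1)→(A,0,R)
state=A head=2 tape=_100[1]001__   (A,1)→(A,0,R)
state=A head=3 tape=_1000[0]01__   (A,0)→(C,1,L)
state=C head=2 tape=_100[0]101__   (C,0)→(A,0,L)
state=A head=1 tape=_10[0]0101__   (A,0)→(C,1,L)
state=C head=0 tape=_1[0]10101__   (C,0)→(A,0,L)
state=A head=-1 tape=_[1]010101__   (A,1)→(A,0,R)
state=A head=0 tape=_0[0]10101__   (A,0)→(C,1,L)
state=C head=-1 tape=_[0]110101__   (C,0)→(A,0,L)
state=A head=-2 tape=[_]0110101__   (A,_)→(B,_,R)
state=B head=-1 tape=_[0]110101__   (B,0)→(A,1,R)
state=A head=0 tape=_1[1]10101__   (A,1)→(A,0,R)
state=A head=1 tape=_10[1]0101__   (A,1)→(A,0,R)
state=A head=2 tape=_100[0]101__   (A,0)→(C,1,L)
state=C head=1 tape=_10[0]1101__   (C,0)→(A,0,L)
state=A head=0 tape=_1[0]01101__   (A,0)→(C,1,L)
state=C head=-1 tape=_[1]101101__   (C,1)→(C,_,R)
state=C head=0 tape=__[1]01101__   (C,1)→(C,_,R)
state=C head=1 tape=___[0]1101__   (C,0)→(A,0,L)
state=A head=0 tape=__[_]01101__   (A,_)→(B,_,R)
state=B head=1 tape=___[0]1101__   (B,0)→(A,1,R)
state=A head=2 tape=___1[1]101__   (A,1)→(A,0,R)
state=A head=3 tape=___10[1]01__   (A,1)→(A,0,R)
state=A head=4 tape=___100[0]1__   (A,0)→(C,1,L)
state=C head=3 tape=___10[0]11__   (C,0)→(A,0,L)
state=A head=2 tape=___1[0]011__   (A,0)→(C,1,L)
state=C head=1 tape=___[1]1011__   (C,1)→(C,_,R)
state=C head=2 tape=____[1]011__   (C,1)→(C,_,R)
state=C head=3 tape=_____[0]11__   (C,0)→(A,0,L)
state=A head=2 tape=____[_]011__   (A,_)→(B,_,R)
state=B head=3 tape=_____[0]11__   (B,0)→(A,1,R)
state=A head=4 tape=_____1[1]1__   (A,1)→(A,0,R)
state=A head=5 tape=_____10[1]__   (A,1)→(A,0,R)
state=A head=6 tape=_____100[_]_   (A,_)→(B,_,R)
state=B head=7 tape=_____100_[_]   (B,_)→(H,1,L)
state=H head=6 tape=_____100[_]1
The non-blank tape span at halt is 100_1.

100_1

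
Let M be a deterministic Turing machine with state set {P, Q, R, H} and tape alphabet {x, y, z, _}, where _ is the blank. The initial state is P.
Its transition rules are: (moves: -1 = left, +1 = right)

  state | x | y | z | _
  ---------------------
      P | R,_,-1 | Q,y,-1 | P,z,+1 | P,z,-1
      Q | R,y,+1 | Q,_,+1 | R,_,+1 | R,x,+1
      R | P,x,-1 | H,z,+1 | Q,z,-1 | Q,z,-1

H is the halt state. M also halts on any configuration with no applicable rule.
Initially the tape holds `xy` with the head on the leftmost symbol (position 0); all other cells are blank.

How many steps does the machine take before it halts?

P | __[x]y_   read x → write _, move -1, go to R
R | _[_]_y_   read _ → write z, move -1, go to Q
Q | [_]z_y_   read _ → write x, move +1, go to R
R | x[z]_y_   read z → write z, move -1, go to Q
Q | [x]z_y_   read x → write y, move +1, go to R
R | y[z]_y_   read z → write z, move -1, go to Q
Q | [y]z_y_   read y → write _, move +1, go to Q
Q | _[z]_y_   read z → write _, move +1, go to R
R | __[_]y_   read _ → write z, move -1, go to Q
Q | _[_]zy_   read _ → write x, move +1, go to R
R | _x[z]y_   read z → write z, move -1, go to Q
Q | _[x]zy_   read x → write y, move +1, go to R
R | _y[z]y_   read z → write z, move -1, go to Q
Q | _[y]zy_   read y → write _, move +1, go to Q
Q | __[z]y_   read z → write _, move +1, go to R
R | ___[y]_   read y → write z, move +1, go to H
H | ___z[_]
M halts after 16 transitions.

16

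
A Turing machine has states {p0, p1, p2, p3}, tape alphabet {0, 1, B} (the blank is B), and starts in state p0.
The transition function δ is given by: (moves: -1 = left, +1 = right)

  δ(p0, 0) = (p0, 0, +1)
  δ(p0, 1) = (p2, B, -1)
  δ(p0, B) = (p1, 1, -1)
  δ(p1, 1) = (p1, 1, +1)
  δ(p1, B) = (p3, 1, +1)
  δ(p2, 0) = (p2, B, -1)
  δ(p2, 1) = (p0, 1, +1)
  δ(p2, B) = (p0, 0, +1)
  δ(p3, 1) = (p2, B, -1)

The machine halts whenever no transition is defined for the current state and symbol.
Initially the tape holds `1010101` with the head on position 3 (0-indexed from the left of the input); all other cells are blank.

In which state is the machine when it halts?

p3

p0 | 101[0]101   read 0 → write 0, move +1, go to p0
p0 | 1010[1]01   read 1 → write B, move -1, go to p2
p2 | 101[0]B01   read 0 → write B, move -1, go to p2
p2 | 10[1]BB01   read 1 → write 1, move +1, go to p0
p0 | 101[B]B01   read B → write 1, move -1, go to p1
p1 | 10[1]1B01   read 1 → write 1, move +1, go to p1
p1 | 101[1]B01   read 1 → write 1, move +1, go to p1
p1 | 1011[B]01   read B → write 1, move +1, go to p3
p3 | 10111[0]1
No transition is defined for (p3, 0); M halts in state p3.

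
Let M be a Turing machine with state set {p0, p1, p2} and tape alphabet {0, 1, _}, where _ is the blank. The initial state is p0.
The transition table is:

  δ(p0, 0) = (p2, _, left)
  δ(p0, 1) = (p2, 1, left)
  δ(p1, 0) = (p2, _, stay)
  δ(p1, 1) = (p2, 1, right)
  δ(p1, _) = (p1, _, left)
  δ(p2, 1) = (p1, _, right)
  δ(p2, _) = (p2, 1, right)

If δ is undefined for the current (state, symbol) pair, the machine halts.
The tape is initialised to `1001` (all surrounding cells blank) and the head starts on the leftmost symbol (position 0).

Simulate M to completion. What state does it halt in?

p2

p0 | _[1]001   read 1 → write 1, move left, go to p2
p2 | [_]1001   read _ → write 1, move right, go to p2
p2 | 1[1]001   read 1 → write _, move right, go to p1
p1 | 1_[0]01   read 0 → write _, move stay, go to p2
p2 | 1_[_]01   read _ → write 1, move right, go to p2
p2 | 1_1[0]1
No transition is defined for (p2, 0); M halts in state p2.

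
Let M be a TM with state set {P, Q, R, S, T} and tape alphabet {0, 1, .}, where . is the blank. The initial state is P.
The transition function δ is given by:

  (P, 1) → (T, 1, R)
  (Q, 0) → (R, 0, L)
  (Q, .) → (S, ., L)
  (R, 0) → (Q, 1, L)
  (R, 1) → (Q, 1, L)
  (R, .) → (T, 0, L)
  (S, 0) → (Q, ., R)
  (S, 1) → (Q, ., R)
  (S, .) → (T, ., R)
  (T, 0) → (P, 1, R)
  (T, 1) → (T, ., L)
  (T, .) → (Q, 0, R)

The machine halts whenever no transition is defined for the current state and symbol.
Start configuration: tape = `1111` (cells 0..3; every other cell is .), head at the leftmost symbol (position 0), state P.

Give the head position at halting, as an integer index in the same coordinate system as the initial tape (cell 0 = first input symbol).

P | .[1]111   read 1 → write 1, move R, go to T
T | .1[1]11   read 1 → write ., move L, go to T
T | .[1].11   read 1 → write ., move L, go to T
T | [.]..11   read . → write 0, move R, go to Q
Q | 0[.].11   read . → write ., move L, go to S
S | [0]..11   read 0 → write ., move R, go to Q
Q | .[.].11   read . → write ., move L, go to S
S | [.]..11   read . → write ., move R, go to T
T | .[.].11   read . → write 0, move R, go to Q
Q | .0[.]11   read . → write ., move L, go to S
S | .[0].11   read 0 → write ., move R, go to Q
Q | ..[.]11   read . → write ., move L, go to S
S | .[.].11   read . → write ., move R, go to T
T | ..[.]11   read . → write 0, move R, go to Q
Q | ..0[1]1
At halt the head is at cell 2.

2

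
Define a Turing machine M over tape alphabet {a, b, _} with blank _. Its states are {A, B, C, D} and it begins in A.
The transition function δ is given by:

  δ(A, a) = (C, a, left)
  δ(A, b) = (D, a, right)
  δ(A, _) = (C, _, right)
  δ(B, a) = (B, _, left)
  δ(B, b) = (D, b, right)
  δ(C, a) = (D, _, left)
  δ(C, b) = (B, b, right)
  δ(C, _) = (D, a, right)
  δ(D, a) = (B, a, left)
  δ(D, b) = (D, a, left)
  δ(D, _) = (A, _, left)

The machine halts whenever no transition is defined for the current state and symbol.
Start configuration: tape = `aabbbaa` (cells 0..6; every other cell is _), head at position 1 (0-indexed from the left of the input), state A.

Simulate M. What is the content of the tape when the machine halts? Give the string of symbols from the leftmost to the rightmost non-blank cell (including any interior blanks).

state=A head=1 tape=___a[a]bbbaa   (A,a)→(C,a,left)
state=C head=0 tape=___[a]abbbaa   (C,a)→(D,_,left)
state=D head=-1 tape=__[_]_abbbaa   (D,_)→(A,_,left)
state=A head=-2 tape=_[_]__abbbaa   (A,_)→(C,_,right)
state=C head=-1 tape=__[_]_abbbaa   (C,_)→(D,a,right)
state=D head=0 tape=__a[_]abbbaa   (D,_)→(A,_,left)
state=A head=-1 tape=__[a]_abbbaa   (A,a)→(C,a,left)
state=C head=-2 tape=_[_]a_abbbaa   (C,_)→(D,a,right)
state=D head=-1 tape=_a[a]_abbbaa   (D,a)→(B,a,left)
state=B head=-2 tape=_[a]a_abbbaa   (B,a)→(B,_,left)
state=B head=-3 tape=[_]_a_abbbaa
The non-blank tape span at halt is a_abbbaa.

a_abbbaa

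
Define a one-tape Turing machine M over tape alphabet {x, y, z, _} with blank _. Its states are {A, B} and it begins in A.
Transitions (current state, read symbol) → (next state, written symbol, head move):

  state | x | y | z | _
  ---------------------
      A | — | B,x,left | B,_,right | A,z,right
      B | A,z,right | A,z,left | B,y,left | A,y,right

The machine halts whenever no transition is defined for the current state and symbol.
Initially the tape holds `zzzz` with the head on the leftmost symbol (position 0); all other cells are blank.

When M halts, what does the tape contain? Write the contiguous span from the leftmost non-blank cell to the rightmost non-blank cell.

zz_zx

state=A head=0 tape=_[z]zzz   (A,z)→(B,_,right)
state=B head=1 tape=__[z]zz   (B,z)→(B,y,left)
state=B head=0 tape=_[_]yzz   (B,_)→(A,y,right)
state=A head=1 tape=_y[y]zz   (A,y)→(B,x,left)
state=B head=0 tape=_[y]xzz   (B,y)→(A,z,left)
state=A head=-1 tape=[_]zxzz   (A,_)→(A,z,right)
state=A head=0 tape=z[z]xzz   (A,z)→(B,_,right)
state=B head=1 tape=z_[x]zz   (B,x)→(A,z,right)
state=A head=2 tape=z_z[z]z   (A,z)→(B,_,right)
state=B head=3 tape=z_z_[z]   (B,z)→(B,y,left)
state=B head=2 tape=z_z[_]y   (B,_)→(A,y,right)
state=A head=3 tape=z_zy[y]   (A,y)→(B,x,left)
state=B head=2 tape=z_z[y]x   (B,y)→(A,z,left)
state=A head=1 tape=z_[z]zx   (A,z)→(B,_,right)
state=B head=2 tape=z__[z]x   (B,z)→(B,y,left)
state=B head=1 tape=z_[_]yx   (B,_)→(A,y,right)
state=A head=2 tape=z_y[y]x   (A,y)→(B,x,left)
state=B head=1 tape=z_[y]xx   (B,y)→(A,z,left)
state=A head=0 tape=z[_]zxx   (A,_)→(A,z,right)
state=A head=1 tape=zz[z]xx   (A,z)→(B,_,right)
state=B head=2 tape=zz_[x]x   (B,x)→(A,z,right)
state=A head=3 tape=zz_z[x]
The non-blank tape span at halt is zz_zx.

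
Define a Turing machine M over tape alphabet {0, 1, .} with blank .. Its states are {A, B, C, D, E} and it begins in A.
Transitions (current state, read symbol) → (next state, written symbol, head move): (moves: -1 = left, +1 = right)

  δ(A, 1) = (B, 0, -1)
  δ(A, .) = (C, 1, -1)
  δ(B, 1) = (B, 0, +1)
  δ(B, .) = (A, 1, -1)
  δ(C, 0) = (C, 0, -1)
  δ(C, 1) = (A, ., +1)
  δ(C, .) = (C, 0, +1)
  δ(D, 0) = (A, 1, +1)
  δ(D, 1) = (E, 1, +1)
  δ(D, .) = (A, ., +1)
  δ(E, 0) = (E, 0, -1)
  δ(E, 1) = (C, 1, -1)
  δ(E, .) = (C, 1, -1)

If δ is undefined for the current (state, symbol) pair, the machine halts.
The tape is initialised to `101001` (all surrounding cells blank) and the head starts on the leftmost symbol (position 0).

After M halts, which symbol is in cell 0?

0

state=A head=0 tape=...[1]01001   (A,1)→(B,0,-1)
state=B head=-1 tape=..[.]001001   (B,.)→(A,1,-1)
state=A head=-2 tape=.[.]1001001   (A,.)→(C,1,-1)
state=C head=-3 tape=[.]11001001   (C,.)→(C,0,+1)
state=C head=-2 tape=0[1]1001001   (C,1)→(A,.,+1)
state=A head=-1 tape=0.[1]001001   (A,1)→(B,0,-1)
state=B head=-2 tape=0[.]0001001   (B,.)→(A,1,-1)
state=A head=-3 tape=[0]10001001
Cell 0 holds 0 when M halts.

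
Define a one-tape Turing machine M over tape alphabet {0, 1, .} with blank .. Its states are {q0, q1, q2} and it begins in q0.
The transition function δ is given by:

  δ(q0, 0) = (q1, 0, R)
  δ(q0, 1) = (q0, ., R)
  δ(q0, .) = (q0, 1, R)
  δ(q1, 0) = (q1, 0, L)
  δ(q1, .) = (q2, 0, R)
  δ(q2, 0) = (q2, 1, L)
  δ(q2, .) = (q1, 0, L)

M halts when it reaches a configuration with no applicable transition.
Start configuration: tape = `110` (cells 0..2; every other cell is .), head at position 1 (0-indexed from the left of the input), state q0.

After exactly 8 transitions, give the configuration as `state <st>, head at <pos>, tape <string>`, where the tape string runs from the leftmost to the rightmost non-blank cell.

state q2, head at 1, tape 10100

state=q0 head=1 tape=1[1]0..   (q0,1)→(q0,.,R)
state=q0 head=2 tape=1.[0]..   (q0,0)→(q1,0,R)
state=q1 head=3 tape=1.0[.].   (q1,.)→(q2,0,R)
state=q2 head=4 tape=1.00[.]   (q2,.)→(q1,0,L)
state=q1 head=3 tape=1.0[0]0   (q1,0)→(q1,0,L)
state=q1 head=2 tape=1.[0]00   (q1,0)→(q1,0,L)
state=q1 head=1 tape=1[.]000   (q1,.)→(q2,0,R)
state=q2 head=2 tape=10[0]00   (q2,0)→(q2,1,L)
state=q2 head=1 tape=1[0]100
After 8 steps: state q2, head at 1, tape 10100.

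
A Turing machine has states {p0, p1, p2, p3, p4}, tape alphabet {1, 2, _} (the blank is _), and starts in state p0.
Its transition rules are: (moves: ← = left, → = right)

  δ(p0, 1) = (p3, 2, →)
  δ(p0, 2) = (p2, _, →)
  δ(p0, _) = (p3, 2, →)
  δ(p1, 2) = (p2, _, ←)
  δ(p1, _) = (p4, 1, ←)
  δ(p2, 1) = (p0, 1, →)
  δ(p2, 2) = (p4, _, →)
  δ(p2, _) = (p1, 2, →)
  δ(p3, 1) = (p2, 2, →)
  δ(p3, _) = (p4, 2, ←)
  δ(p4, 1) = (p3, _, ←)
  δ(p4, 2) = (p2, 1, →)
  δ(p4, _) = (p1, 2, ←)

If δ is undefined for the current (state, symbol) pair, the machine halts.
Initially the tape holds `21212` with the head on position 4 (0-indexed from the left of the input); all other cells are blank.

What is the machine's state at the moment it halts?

p0 | 2121[2]_____   read 2 → write _, move →, go to p2
p2 | 2121_[_]____   read _ → write 2, move →, go to p1
p1 | 2121_2[_]___   read _ → write 1, move ←, go to p4
p4 | 2121_[2]1___   read 2 → write 1, move →, go to p2
p2 | 2121_1[1]___   read 1 → write 1, move →, go to p0
p0 | 2121_11[_]__   read _ → write 2, move →, go to p3
p3 | 2121_112[_]_   read _ → write 2, move ←, go to p4
p4 | 2121_11[2]2_   read 2 → write 1, move →, go to p2
p2 | 2121_111[2]_   read 2 → write _, move →, go to p4
p4 | 2121_111_[_]   read _ → write 2, move ←, go to p1
p1 | 2121_111[_]2   read _ → write 1, move ←, go to p4
p4 | 2121_11[1]12   read 1 → write _, move ←, go to p3
p3 | 2121_1[1]_12   read 1 → write 2, move →, go to p2
p2 | 2121_12[_]12   read _ → write 2, move →, go to p1
p1 | 2121_122[1]2
No transition is defined for (p1, 1); M halts in state p1.

p1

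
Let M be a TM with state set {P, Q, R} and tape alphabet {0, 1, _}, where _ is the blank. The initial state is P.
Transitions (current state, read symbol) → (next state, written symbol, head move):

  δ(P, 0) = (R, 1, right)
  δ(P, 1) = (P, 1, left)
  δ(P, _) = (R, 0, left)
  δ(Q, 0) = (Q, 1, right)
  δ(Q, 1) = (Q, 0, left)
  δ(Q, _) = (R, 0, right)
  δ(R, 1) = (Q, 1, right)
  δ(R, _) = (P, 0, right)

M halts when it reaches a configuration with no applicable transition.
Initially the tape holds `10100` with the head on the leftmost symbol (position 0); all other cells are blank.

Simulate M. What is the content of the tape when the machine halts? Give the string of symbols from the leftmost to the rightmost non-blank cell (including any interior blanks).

P | __[1]0100___   read 1 → write 1, move left, go to P
P | _[_]10100___   read _ → write 0, move left, go to R
R | [_]010100___   read _ → write 0, move right, go to P
P | 0[0]10100___   read 0 → write 1, move right, go to R
R | 01[1]0100___   read 1 → write 1, move right, go to Q
Q | 011[0]100___   read 0 → write 1, move right, go to Q
Q | 0111[1]00___   read 1 → write 0, move left, go to Q
Q | 011[1]000___   read 1 → write 0, move left, go to Q
Q | 01[1]0000___   read 1 → write 0, move left, go to Q
Q | 0[1]00000___   read 1 → write 0, move left, go to Q
Q | [0]000000___   read 0 → write 1, move right, go to Q
Q | 1[0]00000___   read 0 → write 1, move right, go to Q
Q | 11[0]0000___   read 0 → write 1, move right, go to Q
Q | 111[0]000___   read 0 → write 1, move right, go to Q
Q | 1111[0]00___   read 0 → write 1, move right, go to Q
Q | 11111[0]0___   read 0 → write 1, move right, go to Q
Q | 111111[0]___   read 0 → write 1, move right, go to Q
Q | 1111111[_]__   read _ → write 0, move right, go to R
R | 11111110[_]_   read _ → write 0, move right, go to P
P | 111111100[_]   read _ → write 0, move left, go to R
R | 11111110[0]0
The non-blank tape span at halt is 1111111000.

1111111000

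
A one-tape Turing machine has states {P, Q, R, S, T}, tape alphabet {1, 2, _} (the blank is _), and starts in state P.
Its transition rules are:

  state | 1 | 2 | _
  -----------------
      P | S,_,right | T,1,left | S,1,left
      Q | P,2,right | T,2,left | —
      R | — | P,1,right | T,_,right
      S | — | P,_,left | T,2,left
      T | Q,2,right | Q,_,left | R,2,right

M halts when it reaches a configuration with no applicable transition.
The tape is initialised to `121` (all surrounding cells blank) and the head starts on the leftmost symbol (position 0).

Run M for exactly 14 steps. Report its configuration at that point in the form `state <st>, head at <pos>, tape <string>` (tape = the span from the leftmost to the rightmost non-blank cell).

state P, head at 4, tape 212121

state=P head=0 tape=__[1]21__   (P,1)→(S,_,right)
state=S head=1 tape=___[2]1__   (S,2)→(P,_,left)
state=P head=0 tape=__[_]_1__   (P,_)→(S,1,left)
state=S head=-1 tape=_[_]1_1__   (S,_)→(T,2,left)
state=T head=-2 tape=[_]21_1__   (T,_)→(R,2,right)
state=R head=-1 tape=2[2]1_1__   (R,2)→(P,1,right)
state=P head=0 tape=21[1]_1__   (P,1)→(S,_,right)
state=S head=1 tape=21_[_]1__   (S,_)→(T,2,left)
state=T head=0 tape=21[_]21__   (T,_)→(R,2,right)
state=R head=1 tape=212[2]1__   (R,2)→(P,1,right)
state=P head=2 tape=2121[1]__   (P,1)→(S,_,right)
state=S head=3 tape=2121_[_]_   (S,_)→(T,2,left)
state=T head=2 tape=2121[_]2_   (T,_)→(R,2,right)
state=R head=3 tape=21212[2]_   (R,2)→(P,1,right)
state=P head=4 tape=212121[_]
After 14 steps: state P, head at 4, tape 212121.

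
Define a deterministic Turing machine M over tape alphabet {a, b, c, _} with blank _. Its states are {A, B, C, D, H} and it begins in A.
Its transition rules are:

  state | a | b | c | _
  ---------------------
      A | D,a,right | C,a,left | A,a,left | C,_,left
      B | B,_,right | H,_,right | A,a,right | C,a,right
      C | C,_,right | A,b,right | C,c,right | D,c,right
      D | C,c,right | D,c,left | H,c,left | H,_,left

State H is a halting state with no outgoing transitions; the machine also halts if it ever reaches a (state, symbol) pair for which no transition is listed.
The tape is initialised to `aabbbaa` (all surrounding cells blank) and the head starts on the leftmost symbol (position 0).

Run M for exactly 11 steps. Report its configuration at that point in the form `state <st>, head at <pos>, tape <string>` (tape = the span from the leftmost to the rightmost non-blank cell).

state C, head at 7, tape acbcc

state=A head=0 tape=[a]abbbaa_   (A,a)→(D,a,right)
state=D head=1 tape=a[a]bbbaa_   (D,a)→(C,c,right)
state=C head=2 tape=ac[b]bbaa_   (C,b)→(A,b,right)
state=A head=3 tape=acb[b]baa_   (A,b)→(C,a,left)
state=C head=2 tape=ac[b]abaa_   (C,b)→(A,b,right)
state=A head=3 tape=acb[a]baa_   (A,a)→(D,a,right)
state=D head=4 tape=acba[b]aa_   (D,b)→(D,c,left)
state=D head=3 tape=acb[a]caa_   (D,a)→(C,c,right)
state=C head=4 tape=acbc[c]aa_   (C,c)→(C,c,right)
state=C head=5 tape=acbcc[a]a_   (C,a)→(C,_,right)
state=C head=6 tape=acbcc_[a]_   (C,a)→(C,_,right)
state=C head=7 tape=acbcc__[_]
After 11 steps: state C, head at 7, tape acbcc.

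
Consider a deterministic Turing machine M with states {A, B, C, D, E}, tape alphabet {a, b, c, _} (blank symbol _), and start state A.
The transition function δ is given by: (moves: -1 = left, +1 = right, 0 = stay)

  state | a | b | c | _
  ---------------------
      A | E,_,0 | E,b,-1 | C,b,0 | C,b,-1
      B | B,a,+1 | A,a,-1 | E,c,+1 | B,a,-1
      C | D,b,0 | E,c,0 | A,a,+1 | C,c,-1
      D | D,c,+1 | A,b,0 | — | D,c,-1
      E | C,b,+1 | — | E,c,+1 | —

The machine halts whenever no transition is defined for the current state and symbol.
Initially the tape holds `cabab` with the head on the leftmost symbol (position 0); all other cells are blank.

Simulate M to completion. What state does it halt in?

A | [c]abab_   read c → write b, move 0, go to C
C | [b]abab_   read b → write c, move 0, go to E
E | [c]abab_   read c → write c, move +1, go to E
E | c[a]bab_   read a → write b, move +1, go to C
C | cb[b]ab_   read b → write c, move 0, go to E
E | cb[c]ab_   read c → write c, move +1, go to E
E | cbc[a]b_   read a → write b, move +1, go to C
C | cbcb[b]_   read b → write c, move 0, go to E
E | cbcb[c]_   read c → write c, move +1, go to E
E | cbcbc[_]
No transition is defined for (E, _); M halts in state E.

E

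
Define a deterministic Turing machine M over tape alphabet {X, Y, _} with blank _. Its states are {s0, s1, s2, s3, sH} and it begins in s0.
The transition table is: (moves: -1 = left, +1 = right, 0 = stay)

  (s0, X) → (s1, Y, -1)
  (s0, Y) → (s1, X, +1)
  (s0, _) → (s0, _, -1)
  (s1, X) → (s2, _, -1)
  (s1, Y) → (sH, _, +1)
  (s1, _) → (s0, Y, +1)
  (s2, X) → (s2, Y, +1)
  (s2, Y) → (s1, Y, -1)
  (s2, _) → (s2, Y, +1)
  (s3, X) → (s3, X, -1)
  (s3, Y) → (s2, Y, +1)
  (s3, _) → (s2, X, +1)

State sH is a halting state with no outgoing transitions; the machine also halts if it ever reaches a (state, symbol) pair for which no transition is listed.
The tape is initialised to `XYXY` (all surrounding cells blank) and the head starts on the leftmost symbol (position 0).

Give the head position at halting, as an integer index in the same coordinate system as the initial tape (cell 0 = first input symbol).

s0 | _[X]YXY   read X → write Y, move -1, go to s1
s1 | [_]YYXY   read _ → write Y, move +1, go to s0
s0 | Y[Y]YXY   read Y → write X, move +1, go to s1
s1 | YX[Y]XY   read Y → write _, move +1, go to sH
sH | YX_[X]Y
At halt the head is at cell 2.

2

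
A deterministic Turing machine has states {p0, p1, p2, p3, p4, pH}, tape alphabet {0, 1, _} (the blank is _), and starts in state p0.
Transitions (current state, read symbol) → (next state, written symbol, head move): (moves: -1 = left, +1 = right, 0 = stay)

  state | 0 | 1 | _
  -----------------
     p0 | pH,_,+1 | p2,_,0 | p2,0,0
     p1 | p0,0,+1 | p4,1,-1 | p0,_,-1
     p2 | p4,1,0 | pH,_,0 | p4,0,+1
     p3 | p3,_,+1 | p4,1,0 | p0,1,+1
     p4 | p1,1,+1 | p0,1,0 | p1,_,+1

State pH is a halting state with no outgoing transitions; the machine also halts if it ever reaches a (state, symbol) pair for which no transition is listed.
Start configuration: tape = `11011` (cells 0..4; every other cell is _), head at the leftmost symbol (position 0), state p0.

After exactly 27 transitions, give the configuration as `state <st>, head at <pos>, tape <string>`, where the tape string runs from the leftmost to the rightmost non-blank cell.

state p4, head at 6, tape 0000001

p0 | [1]1011___   read 1 → write _, move 0, go to p2
p2 | [_]1011___   read _ → write 0, move +1, go to p4
p4 | 0[1]011___   read 1 → write 1, move 0, go to p0
p0 | 0[1]011___   read 1 → write _, move 0, go to p2
p2 | 0[_]011___   read _ → write 0, move +1, go to p4
p4 | 00[0]11___   read 0 → write 1, move +1, go to p1
p1 | 001[1]1___   read 1 → write 1, move -1, go to p4
p4 | 00[1]11___   read 1 → write 1, move 0, go to p0
p0 | 00[1]11___   read 1 → write _, move 0, go to p2
p2 | 00[_]11___   read _ → write 0, move +1, go to p4
p4 | 000[1]1___   read 1 → write 1, move 0, go to p0
p0 | 000[1]1___   read 1 → write _, move 0, go to p2
p2 | 000[_]1___   read _ → write 0, move +1, go to p4
p4 | 0000[1]___   read 1 → write 1, move 0, go to p0
p0 | 0000[1]___   read 1 → write _, move 0, go to p2
p2 | 0000[_]___   read _ → write 0, move +1, go to p4
p4 | 00000[_]__   read _ → write _, move +1, go to p1
p1 | 00000_[_]_   read _ → write _, move -1, go to p0
p0 | 00000[_]__   read _ → write 0, move 0, go to p2
p2 | 00000[0]__   read 0 → write 1, move 0, go to p4
p4 | 00000[1]__   read 1 → write 1, move 0, go to p0
p0 | 00000[1]__   read 1 → write _, move 0, go to p2
p2 | 00000[_]__   read _ → write 0, move +1, go to p4
p4 | 000000[_]_   read _ → write _, move +1, go to p1
p1 | 000000_[_]   read _ → write _, move -1, go to p0
p0 | 000000[_]_   read _ → write 0, move 0, go to p2
p2 | 000000[0]_   read 0 → write 1, move 0, go to p4
p4 | 000000[1]_
After 27 steps: state p4, head at 6, tape 0000001.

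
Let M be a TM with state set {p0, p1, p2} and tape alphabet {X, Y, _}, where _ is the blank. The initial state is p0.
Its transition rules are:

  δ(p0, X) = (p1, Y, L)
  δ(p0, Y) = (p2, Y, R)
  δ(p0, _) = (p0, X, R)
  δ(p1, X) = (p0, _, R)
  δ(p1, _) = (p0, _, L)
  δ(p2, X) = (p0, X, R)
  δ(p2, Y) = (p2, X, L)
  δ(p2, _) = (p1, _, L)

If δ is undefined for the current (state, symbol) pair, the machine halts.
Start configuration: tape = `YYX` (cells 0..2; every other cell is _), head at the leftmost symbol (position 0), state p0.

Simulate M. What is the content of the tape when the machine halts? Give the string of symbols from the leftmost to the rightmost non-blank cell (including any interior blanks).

state=p0 head=0 tape=___[Y]YX_   (p0,Y)→(p2,Y,R)
state=p2 head=1 tape=___Y[Y]X_   (p2,Y)→(p2,X,L)
state=p2 head=0 tape=___[Y]XX_   (p2,Y)→(p2,X,L)
state=p2 head=-1 tape=__[_]XXX_   (p2,_)→(p1,_,L)
state=p1 head=-2 tape=_[_]_XXX_   (p1,_)→(p0,_,L)
state=p0 head=-3 tape=[_]__XXX_   (p0,_)→(p0,X,R)
state=p0 head=-2 tape=X[_]_XXX_   (p0,_)→(p0,X,R)
state=p0 head=-1 tape=XX[_]XXX_   (p0,_)→(p0,X,R)
state=p0 head=0 tape=XXX[X]XX_   (p0,X)→(p1,Y,L)
state=p1 head=-1 tape=XX[X]YXX_   (p1,X)→(p0,_,R)
state=p0 head=0 tape=XX_[Y]XX_   (p0,Y)→(p2,Y,R)
state=p2 head=1 tape=XX_Y[X]X_   (p2,X)→(p0,X,R)
state=p0 head=2 tape=XX_YX[X]_   (p0,X)→(p1,Y,L)
state=p1 head=1 tape=XX_Y[X]Y_   (p1,X)→(p0,_,R)
state=p0 head=2 tape=XX_Y_[Y]_   (p0,Y)→(p2,Y,R)
state=p2 head=3 tape=XX_Y_Y[_]   (p2,_)→(p1,_,L)
state=p1 head=2 tape=XX_Y_[Y]_
The non-blank tape span at halt is XX_Y_Y.

XX_Y_Y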